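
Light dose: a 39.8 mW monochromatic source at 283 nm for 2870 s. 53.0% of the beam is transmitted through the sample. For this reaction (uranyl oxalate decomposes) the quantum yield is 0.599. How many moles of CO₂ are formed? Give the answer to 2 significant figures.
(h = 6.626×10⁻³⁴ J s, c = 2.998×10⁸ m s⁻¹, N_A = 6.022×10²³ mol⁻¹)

7.6×10⁻⁵ mol

Photon energy at 283 nm: hc/λ = (6.626×10⁻³⁴)(2.998×10⁸)/(283×10⁻⁹) = 7.019×10⁻¹⁹ J.
Energy delivered: (39.8 mW)(2870 s) = 114.2 J.
Photons incident: 114.2 / 7.019×10⁻¹⁹ = 1.627×10²⁰, i.e. 1.627×10²⁰/6.022×10²³ = 2.702×10⁻⁴ mol.
Fraction absorbed: 1 − 53.0/100 = 0.4700.
Photons absorbed: 0.4700 × 2.702×10⁻⁴ = 1.270×10⁻⁴ mol.
Product: Φ × n_abs = 0.599 × 1.270×10⁻⁴ = 7.607×10⁻⁵ mol.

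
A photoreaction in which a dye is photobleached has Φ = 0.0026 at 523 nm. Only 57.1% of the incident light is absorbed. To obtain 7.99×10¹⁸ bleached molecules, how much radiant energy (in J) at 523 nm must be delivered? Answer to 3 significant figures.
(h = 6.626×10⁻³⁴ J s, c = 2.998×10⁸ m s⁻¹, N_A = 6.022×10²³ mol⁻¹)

2040 J

Product: 7.99×10¹⁸ / 6.022×10²³ = 1.327×10⁻⁵ mol.
Photons that must be absorbed: 1.327×10⁻⁵ / 0.0026 = 0.005104 mol.
Incident photons needed: 0.005104 / 0.571 = 0.008939 mol.
Photon energy: hc/λ = 3.798×10⁻¹⁹ J; per mole, 2.287×10⁵ J mol⁻¹.
Energy required: 0.008939 × 2.287×10⁵ = 2040 J.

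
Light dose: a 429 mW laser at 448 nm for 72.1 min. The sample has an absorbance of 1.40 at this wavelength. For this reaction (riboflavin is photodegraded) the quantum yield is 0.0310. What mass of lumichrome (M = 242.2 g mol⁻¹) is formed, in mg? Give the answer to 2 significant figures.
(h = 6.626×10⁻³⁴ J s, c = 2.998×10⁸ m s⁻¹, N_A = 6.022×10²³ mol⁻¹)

50 mg

Photon energy at 448 nm: hc/λ = (6.626×10⁻³⁴)(2.998×10⁸)/(448×10⁻⁹) = 4.434×10⁻¹⁹ J.
Energy delivered: (429 mW)(4326 s) = 1856 J.
Photons incident: 1856 / 4.434×10⁻¹⁹ = 4.186×10²¹, i.e. 4.186×10²¹/6.022×10²³ = 0.006951 mol.
Fraction absorbed: 1 − 10^(−1.40) = 0.9602.
Photons absorbed: 0.9602 × 0.006951 = 0.006674 mol.
Product: Φ × n_abs = 0.0310 × 0.006674 = 2.069×10⁻⁴ mol.
Mass: 2.069×10⁻⁴ × 242.2 = 0.05011 g = 50 mg.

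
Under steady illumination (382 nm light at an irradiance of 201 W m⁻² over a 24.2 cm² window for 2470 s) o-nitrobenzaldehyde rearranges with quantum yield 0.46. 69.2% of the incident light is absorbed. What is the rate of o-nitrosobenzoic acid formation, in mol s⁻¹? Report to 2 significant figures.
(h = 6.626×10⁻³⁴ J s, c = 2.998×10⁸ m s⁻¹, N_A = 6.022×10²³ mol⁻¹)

4.9×10⁻⁷ mol s⁻¹

Photon energy at 382 nm: hc/λ = (6.626×10⁻³⁴)(2.998×10⁸)/(382×10⁻⁹) = 5.200×10⁻¹⁹ J.
Energy delivered: (201 W m⁻²)(24.2×10⁻⁴ m²)(2470 s) = 1201 J.
Photons incident: 1201 / 5.200×10⁻¹⁹ = 2.310×10²¹, i.e. 2.310×10²¹/6.022×10²³ = 0.003836 mol.
Photons absorbed: 0.692 × 0.003836 = 0.002655 mol.
Product formed: 0.46 × 0.002655 = 0.001221 mol.
Rate: 0.001221 / 2470 s = 4.9×10⁻⁷ mol s⁻¹.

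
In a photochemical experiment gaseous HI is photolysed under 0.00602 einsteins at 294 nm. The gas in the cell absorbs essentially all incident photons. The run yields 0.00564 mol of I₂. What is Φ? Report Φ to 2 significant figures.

Φ = 0.00564 mol / 0.00602 mol photons = 0.94.

Φ = 0.94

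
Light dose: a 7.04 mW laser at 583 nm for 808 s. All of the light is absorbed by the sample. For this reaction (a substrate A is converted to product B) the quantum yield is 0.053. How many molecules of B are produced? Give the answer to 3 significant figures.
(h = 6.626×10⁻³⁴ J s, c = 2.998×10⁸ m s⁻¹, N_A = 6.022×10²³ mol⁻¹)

8.85×10¹⁷ molecules

Photon energy at 583 nm: hc/λ = (6.626×10⁻³⁴)(2.998×10⁸)/(583×10⁻⁹) = 3.407×10⁻¹⁹ J.
Energy delivered: (7.04 mW)(808 s) = 5.688 J.
Photons incident: 5.688 / 3.407×10⁻¹⁹ = 1.670×10¹⁹, i.e. 1.670×10¹⁹/6.022×10²³ = 2.773×10⁻⁵ mol.
Product: Φ × n_abs = 0.053 × 2.773×10⁻⁵ = 1.470×10⁻⁶ mol.
As a count: 1.470×10⁻⁶ × 6.022×10²³ = 8.85×10¹⁷.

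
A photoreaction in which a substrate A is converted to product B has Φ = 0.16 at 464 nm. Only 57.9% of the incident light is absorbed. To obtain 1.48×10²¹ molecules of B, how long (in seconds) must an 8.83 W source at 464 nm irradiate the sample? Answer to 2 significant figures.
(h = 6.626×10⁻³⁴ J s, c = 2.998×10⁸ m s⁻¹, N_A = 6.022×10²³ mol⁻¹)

Product: 1.48×10²¹ / 6.022×10²³ = 0.002458 mol.
Photons that must be absorbed: 0.002458 / 0.16 = 0.01536 mol.
Incident photons needed: 0.01536 / 0.579 = 0.02653 mol.
Photon energy: hc/λ = 4.281×10⁻¹⁹ J; per mole, 2.578×10⁵ J mol⁻¹.
Energy required: 0.02653 × 2.578×10⁵ = 6839 J.
Time: 6839 J / 8.83 W = 770 s.

t ≈ 770 s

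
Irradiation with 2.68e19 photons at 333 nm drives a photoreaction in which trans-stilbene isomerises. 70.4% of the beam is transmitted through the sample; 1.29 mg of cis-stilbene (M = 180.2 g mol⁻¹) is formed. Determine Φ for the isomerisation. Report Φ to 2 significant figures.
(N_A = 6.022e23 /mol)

Φ = 0.54

Product: 1.29 mg / 180.2 g mol⁻¹ = 7.159e-6 mol.
Moles of photons: 2.68e19 / 6.022e23 = 4.450e-5 mol.
Fraction absorbed: 1 − 70.4/100 = 0.2960.
Photons absorbed: 0.2960 × 4.450e-5 = 1.317e-5 mol.
Φ = 7.159e-6 mol / 1.317e-5 mol photons = 0.54.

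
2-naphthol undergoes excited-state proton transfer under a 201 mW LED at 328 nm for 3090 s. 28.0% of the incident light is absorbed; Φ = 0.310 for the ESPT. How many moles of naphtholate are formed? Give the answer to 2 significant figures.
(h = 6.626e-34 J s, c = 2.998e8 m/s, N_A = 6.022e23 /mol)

Photon energy at 328 nm: hc/λ = (6.626e-34)(2.998e8)/(328e-9) = 6.056e-19 J.
Energy delivered: (201 mW)(3090 s) = 621.1 J.
Photons incident: 621.1 / 6.056e-19 = 1.026e21, i.e. 1.026e21/6.022e23 = 0.001704 mol.
Photons absorbed: 0.280 × 0.001704 = 4.771e-4 mol.
Product: Φ × n_abs = 0.310 × 4.771e-4 = 1.479e-4 mol.

1.5e-4 mol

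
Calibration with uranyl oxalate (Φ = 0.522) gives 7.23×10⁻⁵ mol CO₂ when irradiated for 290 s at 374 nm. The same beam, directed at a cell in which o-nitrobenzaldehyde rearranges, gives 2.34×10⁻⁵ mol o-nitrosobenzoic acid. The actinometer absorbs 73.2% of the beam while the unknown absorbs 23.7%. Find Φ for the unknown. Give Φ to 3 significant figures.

Φ = 0.522

Photons absorbed by the actinometer: 7.23×10⁻⁵ / 0.522 = 1.385×10⁻⁴ mol.
Incident flux: 1.385×10⁻⁴ / 0.732 = 1.892×10⁻⁴ einstein.
Absorbed by unknown: 0.237 × 1.892×10⁻⁴ = 4.484×10⁻⁵ mol.
Φ(unknown) = 2.34×10⁻⁵ / 4.484×10⁻⁵ = 0.522.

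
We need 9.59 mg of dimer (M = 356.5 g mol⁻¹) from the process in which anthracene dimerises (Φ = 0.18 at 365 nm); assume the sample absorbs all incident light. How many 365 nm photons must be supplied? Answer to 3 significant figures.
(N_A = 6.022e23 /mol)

Product: 9.59 mg / 356.5 g mol⁻¹ = 2.690e-5 mol.
Photons that must be absorbed: 2.690e-5 / 0.18 = 1.494e-4 mol.
Photon count: 1.494e-4 × 6.022e23 = 9.00e19.

9.00e19 photons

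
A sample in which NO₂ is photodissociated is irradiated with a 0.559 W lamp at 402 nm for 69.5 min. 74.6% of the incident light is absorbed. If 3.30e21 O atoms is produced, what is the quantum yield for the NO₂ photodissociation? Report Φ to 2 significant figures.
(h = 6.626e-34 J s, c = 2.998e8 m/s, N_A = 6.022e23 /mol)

Φ = 0.94

Product: 3.30e21 / 6.022e23 = 0.005480 mol.
Photon energy at 402 nm: hc/λ = (6.626e-34)(2.998e8)/(402e-9) = 4.941e-19 J.
Energy delivered: (0.559 W)(4170 s) = 2331 J.
Photons incident: 2331 / 4.941e-19 = 4.718e21, i.e. 4.718e21/6.022e23 = 0.007835 mol.
Photons absorbed: 0.746 × 0.007835 = 0.005845 mol.
Φ = 0.005480 mol / 0.005845 mol photons = 0.94.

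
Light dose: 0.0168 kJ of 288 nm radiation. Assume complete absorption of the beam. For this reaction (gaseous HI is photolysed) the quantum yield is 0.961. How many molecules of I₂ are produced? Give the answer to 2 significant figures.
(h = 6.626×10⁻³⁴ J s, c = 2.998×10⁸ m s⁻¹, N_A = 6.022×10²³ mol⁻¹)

Photon energy at 288 nm: hc/λ = (6.626×10⁻³⁴)(2.998×10⁸)/(288×10⁻⁹) = 6.897×10⁻¹⁹ J.
Incident energy: 0.0168 kJ = 16.8 J.
Photons incident: 16.8 / 6.897×10⁻¹⁹ = 2.436×10¹⁹, i.e. 2.436×10¹⁹/6.022×10²³ = 4.045×10⁻⁵ mol.
Product: Φ × n_abs = 0.961 × 4.045×10⁻⁵ = 3.887×10⁻⁵ mol.
As a count: 3.887×10⁻⁵ × 6.022×10²³ = 2.3×10¹⁹.

2.3×10¹⁹ molecules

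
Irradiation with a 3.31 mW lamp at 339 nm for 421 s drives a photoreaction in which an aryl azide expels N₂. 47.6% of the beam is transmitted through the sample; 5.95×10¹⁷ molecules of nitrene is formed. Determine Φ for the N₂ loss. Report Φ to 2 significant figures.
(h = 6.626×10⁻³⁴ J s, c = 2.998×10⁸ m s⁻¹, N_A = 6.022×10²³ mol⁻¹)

Φ = 0.48

Product: 5.95×10¹⁷ / 6.022×10²³ = 9.880×10⁻⁷ mol.
Photon energy at 339 nm: hc/λ = (6.626×10⁻³⁴)(2.998×10⁸)/(339×10⁻⁹) = 5.860×10⁻¹⁹ J.
Energy delivered: (3.31 mW)(421 s) = 1.394 J.
Photons incident: 1.394 / 5.860×10⁻¹⁹ = 2.379×10¹⁸, i.e. 2.379×10¹⁸/6.022×10²³ = 3.951×10⁻⁶ mol.
Fraction absorbed: 1 − 47.6/100 = 0.5240.
Photons absorbed: 0.5240 × 3.951×10⁻⁶ = 2.070×10⁻⁶ mol.
Φ = 9.880×10⁻⁷ mol / 2.070×10⁻⁶ mol photons = 0.48.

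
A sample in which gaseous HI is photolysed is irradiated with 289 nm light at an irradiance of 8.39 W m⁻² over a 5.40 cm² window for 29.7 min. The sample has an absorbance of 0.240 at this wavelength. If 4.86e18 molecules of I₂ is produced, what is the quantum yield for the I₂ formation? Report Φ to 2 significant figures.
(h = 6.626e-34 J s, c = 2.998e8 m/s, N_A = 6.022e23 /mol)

Φ = 0.97

Product: 4.86e18 / 6.022e23 = 8.070e-6 mol.
Photon energy at 289 nm: hc/λ = (6.626e-34)(2.998e8)/(289e-9) = 6.874e-19 J.
Energy delivered: (8.39 W m⁻²)(5.40e-4 m²)(1782 s) = 8.074 J.
Photons incident: 8.074 / 6.874e-19 = 1.175e19, i.e. 1.175e19/6.022e23 = 1.951e-5 mol.
Fraction absorbed: 1 − 10^(−0.240) = 0.4246.
Photons absorbed: 0.4246 × 1.951e-5 = 8.284e-6 mol.
Φ = 8.070e-6 mol / 8.284e-6 mol photons = 0.97.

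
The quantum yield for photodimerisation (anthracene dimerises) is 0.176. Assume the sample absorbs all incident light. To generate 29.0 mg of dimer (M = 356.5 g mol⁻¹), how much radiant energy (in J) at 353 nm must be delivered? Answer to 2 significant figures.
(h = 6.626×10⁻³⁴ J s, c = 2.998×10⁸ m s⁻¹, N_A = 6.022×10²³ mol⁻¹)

Product: 29.0 mg / 356.5 g mol⁻¹ = 8.135×10⁻⁵ mol.
Photons that must be absorbed: 8.135×10⁻⁵ / 0.176 = 4.622×10⁻⁴ mol.
Photon energy: hc/λ = 5.627×10⁻¹⁹ J; per mole, 3.389×10⁵ J mol⁻¹.
Energy required: 4.622×10⁻⁴ × 3.389×10⁵ = 160 J.

160 J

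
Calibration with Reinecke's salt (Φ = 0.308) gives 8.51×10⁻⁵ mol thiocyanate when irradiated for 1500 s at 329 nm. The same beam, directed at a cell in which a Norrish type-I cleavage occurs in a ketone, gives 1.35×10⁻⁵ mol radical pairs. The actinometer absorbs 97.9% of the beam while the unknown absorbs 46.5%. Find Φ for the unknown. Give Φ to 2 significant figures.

Photons absorbed by the actinometer: 8.51×10⁻⁵ / 0.308 = 2.763×10⁻⁴ mol.
Incident flux: 2.763×10⁻⁴ / 0.979 = 2.822×10⁻⁴ einstein.
Absorbed by unknown: 0.465 × 2.822×10⁻⁴ = 1.312×10⁻⁴ mol.
Φ(unknown) = 1.35×10⁻⁵ / 1.312×10⁻⁴ = 0.10.

Φ = 0.10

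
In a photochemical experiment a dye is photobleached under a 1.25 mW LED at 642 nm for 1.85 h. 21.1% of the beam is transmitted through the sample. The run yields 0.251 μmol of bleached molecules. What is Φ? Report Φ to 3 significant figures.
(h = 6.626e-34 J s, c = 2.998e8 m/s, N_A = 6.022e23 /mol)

Product: 0.251 μmol = 2.51e-7 mol.
Photon energy at 642 nm: hc/λ = (6.626e-34)(2.998e8)/(642e-9) = 3.094e-19 J.
Energy delivered: (1.25 mW)(6660 s) = 8.325 J.
Photons incident: 8.325 / 3.094e-19 = 2.691e19, i.e. 2.691e19/6.022e23 = 4.469e-5 mol.
Fraction absorbed: 1 − 21.1/100 = 0.7890.
Photons absorbed: 0.7890 × 4.469e-5 = 3.526e-5 mol.
Φ = 2.51e-7 mol / 3.526e-5 mol photons = 0.00712.

Φ = 0.00712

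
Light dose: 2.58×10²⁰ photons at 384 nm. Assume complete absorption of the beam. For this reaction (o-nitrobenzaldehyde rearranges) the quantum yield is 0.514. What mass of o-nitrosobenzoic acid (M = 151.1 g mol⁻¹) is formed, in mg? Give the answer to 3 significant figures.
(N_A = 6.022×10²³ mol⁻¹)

33.3 mg

Moles of photons: 2.58×10²⁰ / 6.022×10²³ = 4.284×10⁻⁴ mol.
Product: Φ × n_abs = 0.514 × 4.284×10⁻⁴ = 2.202×10⁻⁴ mol.
Mass: 2.202×10⁻⁴ × 151.1 = 0.03327 g = 33.3 mg.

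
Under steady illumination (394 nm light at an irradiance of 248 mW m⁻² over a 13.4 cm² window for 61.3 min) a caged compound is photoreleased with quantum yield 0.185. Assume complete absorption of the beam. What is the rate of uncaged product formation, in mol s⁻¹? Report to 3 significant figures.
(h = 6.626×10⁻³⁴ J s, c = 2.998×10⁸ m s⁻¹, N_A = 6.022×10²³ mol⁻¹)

2.02×10⁻¹⁰ mol s⁻¹

Photon energy at 394 nm: hc/λ = (6.626×10⁻³⁴)(2.998×10⁸)/(394×10⁻⁹) = 5.042×10⁻¹⁹ J.
Energy delivered: (248 mW m⁻²)(13.4×10⁻⁴ m²)(3678 s) = 1.222 J.
Photons incident: 1.222 / 5.042×10⁻¹⁹ = 2.424×10¹⁸, i.e. 2.424×10¹⁸/6.022×10²³ = 4.025×10⁻⁶ mol.
Product formed: 0.185 × 4.025×10⁻⁶ = 7.446×10⁻⁷ mol.
Rate: 7.446×10⁻⁷ / 3678 s = 2.02×10⁻¹⁰ mol s⁻¹.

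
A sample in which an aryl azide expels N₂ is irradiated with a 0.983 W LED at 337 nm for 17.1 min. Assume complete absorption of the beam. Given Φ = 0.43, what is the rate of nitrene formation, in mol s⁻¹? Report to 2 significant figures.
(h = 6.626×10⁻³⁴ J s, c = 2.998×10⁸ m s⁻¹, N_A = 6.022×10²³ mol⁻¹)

1.2×10⁻⁶ mol s⁻¹

Photon energy at 337 nm: hc/λ = (6.626×10⁻³⁴)(2.998×10⁸)/(337×10⁻⁹) = 5.895×10⁻¹⁹ J.
Energy delivered: (0.983 W)(1026 s) = 1009 J.
Photons incident: 1009 / 5.895×10⁻¹⁹ = 1.712×10²¹, i.e. 1.712×10²¹/6.022×10²³ = 0.002843 mol.
Product formed: 0.43 × 0.002843 = 0.001222 mol.
Rate: 0.001222 / 1026 s = 1.2×10⁻⁶ mol s⁻¹.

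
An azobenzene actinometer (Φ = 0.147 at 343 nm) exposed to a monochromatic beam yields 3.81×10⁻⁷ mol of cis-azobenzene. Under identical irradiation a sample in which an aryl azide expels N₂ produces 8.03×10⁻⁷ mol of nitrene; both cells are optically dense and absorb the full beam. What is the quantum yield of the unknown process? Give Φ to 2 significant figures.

Photons absorbed by the actinometer: 3.81×10⁻⁷ / 0.147 = 2.592×10⁻⁶ mol.
Φ(unknown) = 8.03×10⁻⁷ / 2.592×10⁻⁶ = 0.31.

Φ = 0.31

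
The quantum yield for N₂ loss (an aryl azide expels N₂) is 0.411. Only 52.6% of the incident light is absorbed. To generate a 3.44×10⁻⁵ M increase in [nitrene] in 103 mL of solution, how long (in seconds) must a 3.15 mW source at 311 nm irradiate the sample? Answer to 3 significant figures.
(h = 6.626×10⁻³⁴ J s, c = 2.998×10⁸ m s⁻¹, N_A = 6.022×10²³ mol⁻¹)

Product: (3.44×10⁻⁵ M)(0.103 L) = 3.543×10⁻⁶ mol.
Photons that must be absorbed: 3.543×10⁻⁶ / 0.411 = 8.620×10⁻⁶ mol.
Incident photons needed: 8.620×10⁻⁶ / 0.526 = 1.639×10⁻⁵ mol.
Photon energy: hc/λ = 6.387×10⁻¹⁹ J; per mole, 3.846×10⁵ J mol⁻¹.
Energy required: 1.639×10⁻⁵ × 3.846×10⁵ = 6.304 J.
Time: 6.304 J / 0.00315 W = 2000 s.

t ≈ 2000 s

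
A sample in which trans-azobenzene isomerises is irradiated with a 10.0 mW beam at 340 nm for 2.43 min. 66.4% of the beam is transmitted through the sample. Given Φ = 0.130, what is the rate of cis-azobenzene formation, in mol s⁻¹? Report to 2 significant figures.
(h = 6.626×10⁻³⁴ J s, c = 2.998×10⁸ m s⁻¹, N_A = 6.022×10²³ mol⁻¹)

Photon energy at 340 nm: hc/λ = (6.626×10⁻³⁴)(2.998×10⁸)/(340×10⁻⁹) = 5.843×10⁻¹⁹ J.
Energy delivered: (10.0 mW)(145.8 s) = 1.458 J.
Photons incident: 1.458 / 5.843×10⁻¹⁹ = 2.495×10¹⁸, i.e. 2.495×10¹⁸/6.022×10²³ = 4.143×10⁻⁶ mol.
Fraction absorbed: 1 − 66.4/100 = 0.3360.
Photons absorbed: 0.3360 × 4.143×10⁻⁶ = 1.392×10⁻⁶ mol.
Product formed: 0.130 × 1.392×10⁻⁶ = 1.810×10⁻⁷ mol.
Rate: 1.810×10⁻⁷ / 145.8 s = 1.2×10⁻⁹ mol s⁻¹.

1.2×10⁻⁹ mol s⁻¹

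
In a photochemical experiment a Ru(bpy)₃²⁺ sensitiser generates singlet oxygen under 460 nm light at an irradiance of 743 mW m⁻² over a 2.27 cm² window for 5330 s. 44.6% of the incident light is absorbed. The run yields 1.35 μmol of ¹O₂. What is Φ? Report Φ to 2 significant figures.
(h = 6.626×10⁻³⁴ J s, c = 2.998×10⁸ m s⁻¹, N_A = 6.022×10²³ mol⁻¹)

Product: 1.35 μmol = 1.35×10⁻⁶ mol.
Photon energy at 460 nm: hc/λ = (6.626×10⁻³⁴)(2.998×10⁸)/(460×10⁻⁹) = 4.318×10⁻¹⁹ J.
Energy delivered: (743 mW m⁻²)(2.27×10⁻⁴ m²)(5330 s) = 0.8990 J.
Photons incident: 0.8990 / 4.318×10⁻¹⁹ = 2.082×10¹⁸, i.e. 2.082×10¹⁸/6.022×10²³ = 3.457×10⁻⁶ mol.
Photons absorbed: 0.446 × 3.457×10⁻⁶ = 1.542×10⁻⁶ mol.
Φ = 1.35×10⁻⁶ mol / 1.542×10⁻⁶ mol photons = 0.88.

Φ = 0.88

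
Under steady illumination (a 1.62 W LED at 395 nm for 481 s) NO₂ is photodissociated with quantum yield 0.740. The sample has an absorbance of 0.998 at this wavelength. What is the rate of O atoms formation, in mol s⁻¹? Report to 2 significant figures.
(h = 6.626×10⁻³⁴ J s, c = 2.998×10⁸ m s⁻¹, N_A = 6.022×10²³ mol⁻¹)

Photon energy at 395 nm: hc/λ = (6.626×10⁻³⁴)(2.998×10⁸)/(395×10⁻⁹) = 5.029×10⁻¹⁹ J.
Energy delivered: (1.62 W)(481 s) = 779.2 J.
Photons incident: 779.2 / 5.029×10⁻¹⁹ = 1.549×10²¹, i.e. 1.549×10²¹/6.022×10²³ = 0.002572 mol.
Fraction absorbed: 1 − 10^(−0.998) = 0.8995.
Photons absorbed: 0.8995 × 0.002572 = 0.002314 mol.
Product formed: 0.740 × 0.002314 = 0.001712 mol.
Rate: 0.001712 / 481 s = 3.6×10⁻⁶ mol s⁻¹.

3.6×10⁻⁶ mol s⁻¹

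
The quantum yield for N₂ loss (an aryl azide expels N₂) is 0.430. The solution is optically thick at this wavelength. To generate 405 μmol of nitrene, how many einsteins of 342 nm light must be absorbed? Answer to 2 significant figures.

9.4×10⁻⁴ einstein

Product: 405 μmol = 4.05×10⁻⁴ mol.
Photons that must be absorbed: 4.05×10⁻⁴ / 0.430 = 9.419×10⁻⁴ mol.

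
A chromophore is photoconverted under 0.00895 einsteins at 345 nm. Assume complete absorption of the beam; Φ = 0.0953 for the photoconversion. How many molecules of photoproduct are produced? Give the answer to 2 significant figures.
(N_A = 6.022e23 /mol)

5.1e20 molecules

Product: Φ × n_abs = 0.0953 × 0.00895 = 8.529e-4 mol.
As a count: 8.529e-4 × 6.022e23 = 5.1e20.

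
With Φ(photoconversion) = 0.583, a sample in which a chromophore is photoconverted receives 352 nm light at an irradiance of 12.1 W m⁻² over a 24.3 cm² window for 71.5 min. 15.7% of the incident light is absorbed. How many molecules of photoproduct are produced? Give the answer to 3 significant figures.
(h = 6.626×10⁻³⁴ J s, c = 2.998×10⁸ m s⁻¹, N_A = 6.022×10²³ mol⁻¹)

2.05×10¹⁹ molecules

Photon energy at 352 nm: hc/λ = (6.626×10⁻³⁴)(2.998×10⁸)/(352×10⁻⁹) = 5.643×10⁻¹⁹ J.
Energy delivered: (12.1 W m⁻²)(24.3×10⁻⁴ m²)(4290 s) = 126.1 J.
Photons incident: 126.1 / 5.643×10⁻¹⁹ = 2.235×10²⁰, i.e. 2.235×10²⁰/6.022×10²³ = 3.711×10⁻⁴ mol.
Photons absorbed: 0.157 × 3.711×10⁻⁴ = 5.826×10⁻⁵ mol.
Product: Φ × n_abs = 0.583 × 5.826×10⁻⁵ = 3.397×10⁻⁵ mol.
As a count: 3.397×10⁻⁵ × 6.022×10²³ = 2.05×10¹⁹.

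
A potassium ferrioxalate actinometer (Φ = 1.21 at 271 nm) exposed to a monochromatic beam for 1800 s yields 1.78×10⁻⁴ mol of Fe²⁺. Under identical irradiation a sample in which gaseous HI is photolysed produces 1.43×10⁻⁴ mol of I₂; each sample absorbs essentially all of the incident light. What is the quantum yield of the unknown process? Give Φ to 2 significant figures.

Photons absorbed by the actinometer: 1.78×10⁻⁴ / 1.21 = 1.471×10⁻⁴ mol.
Φ(unknown) = 1.43×10⁻⁴ / 1.471×10⁻⁴ = 0.97.

Φ = 0.97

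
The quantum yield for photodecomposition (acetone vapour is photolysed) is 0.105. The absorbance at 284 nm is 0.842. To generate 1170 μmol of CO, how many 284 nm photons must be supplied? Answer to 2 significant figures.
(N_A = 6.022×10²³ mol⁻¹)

Product: 1170 μmol = 0.00117 mol.
Photons that must be absorbed: 0.00117 / 0.105 = 0.01114 mol.
Fraction absorbed: 1 − 10^(−0.842) = 0.8561.
Incident photons needed: 0.01114 / 0.8561 = 0.01301 mol.
Photon count: 0.01301 × 6.022×10²³ = 7.8×10²¹.

7.8×10²¹ photons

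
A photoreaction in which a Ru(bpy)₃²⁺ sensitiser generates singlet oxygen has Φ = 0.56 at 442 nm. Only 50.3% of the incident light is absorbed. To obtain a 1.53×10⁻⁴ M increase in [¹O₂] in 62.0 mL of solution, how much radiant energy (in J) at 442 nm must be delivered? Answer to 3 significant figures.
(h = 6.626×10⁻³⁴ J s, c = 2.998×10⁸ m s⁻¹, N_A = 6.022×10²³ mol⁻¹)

Product: (1.53×10⁻⁴ M)(0.062 L) = 9.486×10⁻⁶ mol.
Photons that must be absorbed: 9.486×10⁻⁶ / 0.56 = 1.694×10⁻⁵ mol.
Incident photons needed: 1.694×10⁻⁵ / 0.503 = 3.368×10⁻⁵ mol.
Photon energy: hc/λ = 4.494×10⁻¹⁹ J; per mole, 2.706×10⁵ J mol⁻¹.
Energy required: 3.368×10⁻⁵ × 2.706×10⁵ = 9.11 J.

9.11 J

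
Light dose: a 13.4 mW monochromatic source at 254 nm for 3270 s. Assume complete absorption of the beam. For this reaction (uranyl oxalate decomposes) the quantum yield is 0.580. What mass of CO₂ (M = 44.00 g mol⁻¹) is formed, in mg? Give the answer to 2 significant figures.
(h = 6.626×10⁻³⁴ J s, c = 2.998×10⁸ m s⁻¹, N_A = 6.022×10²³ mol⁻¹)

Photon energy at 254 nm: hc/λ = (6.626×10⁻³⁴)(2.998×10⁸)/(254×10⁻⁹) = 7.821×10⁻¹⁹ J.
Energy delivered: (13.4 mW)(3270 s) = 43.82 J.
Photons incident: 43.82 / 7.821×10⁻¹⁹ = 5.603×10¹⁹, i.e. 5.603×10¹⁹/6.022×10²³ = 9.304×10⁻⁵ mol.
Product: Φ × n_abs = 0.580 × 9.304×10⁻⁵ = 5.396×10⁻⁵ mol.
Mass: 5.396×10⁻⁵ × 44.00 = 0.002374 g = 2.4 mg.

2.4 mg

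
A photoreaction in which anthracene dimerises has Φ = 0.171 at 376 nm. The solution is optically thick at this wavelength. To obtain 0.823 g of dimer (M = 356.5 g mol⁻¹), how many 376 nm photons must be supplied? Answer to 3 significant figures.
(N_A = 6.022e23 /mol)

Product: 0.823 g / 356.5 g mol⁻¹ = 0.002309 mol.
Photons that must be absorbed: 0.002309 / 0.171 = 0.01350 mol.
Photon count: 0.01350 × 6.022e23 = 8.13e21.

8.13e21 photons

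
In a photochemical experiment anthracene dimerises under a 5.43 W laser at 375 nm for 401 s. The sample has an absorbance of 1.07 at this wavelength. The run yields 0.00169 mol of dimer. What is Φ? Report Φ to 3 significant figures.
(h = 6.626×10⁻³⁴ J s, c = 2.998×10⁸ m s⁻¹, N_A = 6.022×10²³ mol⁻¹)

Photon energy at 375 nm: hc/λ = (6.626×10⁻³⁴)(2.998×10⁸)/(375×10⁻⁹) = 5.297×10⁻¹⁹ J.
Energy delivered: (5.43 W)(401 s) = 2177 J.
Photons incident: 2177 / 5.297×10⁻¹⁹ = 4.110×10²¹, i.e. 4.110×10²¹/6.022×10²³ = 0.006825 mol.
Fraction absorbed: 1 − 10^(−1.07) = 0.9149.
Photons absorbed: 0.9149 × 0.006825 = 0.006244 mol.
Φ = 0.00169 mol / 0.006244 mol photons = 0.271.

Φ = 0.271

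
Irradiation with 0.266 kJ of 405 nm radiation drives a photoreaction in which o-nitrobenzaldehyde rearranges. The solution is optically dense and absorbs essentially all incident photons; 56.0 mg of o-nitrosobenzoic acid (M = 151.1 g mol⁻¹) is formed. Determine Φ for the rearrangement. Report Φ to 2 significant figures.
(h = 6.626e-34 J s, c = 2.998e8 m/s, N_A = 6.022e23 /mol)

Φ = 0.41

Product: 56.0 mg / 151.1 g mol⁻¹ = 3.706e-4 mol.
Photon energy at 405 nm: hc/λ = (6.626e-34)(2.998e8)/(405e-9) = 4.905e-19 J.
Incident energy: 0.266 kJ = 266 J.
Photons incident: 266 / 4.905e-19 = 5.423e20, i.e. 5.423e20/6.022e23 = 9.005e-4 mol.
Φ = 3.706e-4 mol / 9.005e-4 mol photons = 0.41.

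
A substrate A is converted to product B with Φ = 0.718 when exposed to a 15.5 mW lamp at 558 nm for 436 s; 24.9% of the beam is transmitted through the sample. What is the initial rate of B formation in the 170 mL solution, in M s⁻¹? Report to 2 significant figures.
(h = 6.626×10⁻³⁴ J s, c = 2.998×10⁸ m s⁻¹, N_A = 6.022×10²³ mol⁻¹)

2.3×10⁻⁷ M s⁻¹

Photon energy at 558 nm: hc/λ = (6.626×10⁻³⁴)(2.998×10⁸)/(558×10⁻⁹) = 3.560×10⁻¹⁹ J.
Energy delivered: (15.5 mW)(436 s) = 6.758 J.
Photons incident: 6.758 / 3.560×10⁻¹⁹ = 1.898×10¹⁹, i.e. 1.898×10¹⁹/6.022×10²³ = 3.152×10⁻⁵ mol.
Fraction absorbed: 1 − 24.9/100 = 0.7510.
Photons absorbed: 0.7510 × 3.152×10⁻⁵ = 2.367×10⁻⁵ mol.
Product formed: 0.718 × 2.367×10⁻⁵ = 1.700×10⁻⁵ mol.
Rate: 1.700×10⁻⁵ mol / (436 s × 0.17 L) = 2.3×10⁻⁷ M s⁻¹.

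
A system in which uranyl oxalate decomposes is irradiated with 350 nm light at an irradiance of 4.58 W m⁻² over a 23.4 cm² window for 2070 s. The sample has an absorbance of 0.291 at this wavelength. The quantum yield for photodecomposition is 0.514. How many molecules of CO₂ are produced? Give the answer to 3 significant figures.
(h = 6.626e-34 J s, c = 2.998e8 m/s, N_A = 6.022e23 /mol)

Photon energy at 350 nm: hc/λ = (6.626e-34)(2.998e8)/(350e-9) = 5.676e-19 J.
Energy delivered: (4.58 W m⁻²)(23.4e-4 m²)(2070 s) = 22.18 J.
Photons incident: 22.18 / 5.676e-19 = 3.908e19, i.e. 3.908e19/6.022e23 = 6.490e-5 mol.
Fraction absorbed: 1 − 10^(−0.291) = 0.4883.
Photons absorbed: 0.4883 × 6.490e-5 = 3.169e-5 mol.
Product: Φ × n_abs = 0.514 × 3.169e-5 = 1.629e-5 mol.
As a count: 1.629e-5 × 6.022e23 = 9.81e18.

9.81e18 molecules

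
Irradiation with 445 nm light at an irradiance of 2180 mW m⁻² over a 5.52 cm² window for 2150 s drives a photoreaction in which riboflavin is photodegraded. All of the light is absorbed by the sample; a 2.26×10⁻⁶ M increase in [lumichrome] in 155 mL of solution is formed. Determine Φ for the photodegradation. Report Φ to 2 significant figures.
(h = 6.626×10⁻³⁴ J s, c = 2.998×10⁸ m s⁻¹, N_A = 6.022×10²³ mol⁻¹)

Product: (2.26×10⁻⁶ M)(0.155 L) = 3.503×10⁻⁷ mol.
Photon energy at 445 nm: hc/λ = (6.626×10⁻³⁴)(2.998×10⁸)/(445×10⁻⁹) = 4.464×10⁻¹⁹ J.
Energy delivered: (2180 mW m⁻²)(5.52×10⁻⁴ m²)(2150 s) = 2.587 J.
Photons incident: 2.587 / 4.464×10⁻¹⁹ = 5.795×10¹⁸, i.e. 5.795×10¹⁸/6.022×10²³ = 9.623×10⁻⁶ mol.
Φ = 3.503×10⁻⁷ mol / 9.623×10⁻⁶ mol photons = 0.036.

Φ = 0.036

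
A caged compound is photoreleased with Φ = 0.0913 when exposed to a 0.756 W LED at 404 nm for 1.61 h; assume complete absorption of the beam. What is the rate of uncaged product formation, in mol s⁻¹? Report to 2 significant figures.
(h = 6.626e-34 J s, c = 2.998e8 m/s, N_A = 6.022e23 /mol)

Photon energy at 404 nm: hc/λ = (6.626e-34)(2.998e8)/(404e-9) = 4.917e-19 J.
Energy delivered: (0.756 W)(5796 s) = 4382 J.
Photons incident: 4382 / 4.917e-19 = 8.912e21, i.e. 8.912e21/6.022e23 = 0.01480 mol.
Product formed: 0.0913 × 0.01480 = 0.001351 mol.
Rate: 0.001351 / 5796 s = 2.3e-7 mol s⁻¹.

2.3e-7 mol s⁻¹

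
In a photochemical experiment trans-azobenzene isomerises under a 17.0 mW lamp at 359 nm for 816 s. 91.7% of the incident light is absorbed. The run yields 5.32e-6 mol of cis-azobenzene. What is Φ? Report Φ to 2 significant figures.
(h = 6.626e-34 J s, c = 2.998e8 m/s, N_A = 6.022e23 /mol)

Φ = 0.14

Photon energy at 359 nm: hc/λ = (6.626e-34)(2.998e8)/(359e-9) = 5.533e-19 J.
Energy delivered: (17.0 mW)(816 s) = 13.87 J.
Photons incident: 13.87 / 5.533e-19 = 2.507e19, i.e. 2.507e19/6.022e23 = 4.163e-5 mol.
Photons absorbed: 0.917 × 4.163e-5 = 3.817e-5 mol.
Φ = 5.32e-6 mol / 3.817e-5 mol photons = 0.14.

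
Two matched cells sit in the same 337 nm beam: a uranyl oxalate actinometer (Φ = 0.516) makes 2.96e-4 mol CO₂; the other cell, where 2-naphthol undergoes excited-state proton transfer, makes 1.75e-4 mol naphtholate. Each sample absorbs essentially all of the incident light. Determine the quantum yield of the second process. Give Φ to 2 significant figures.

Φ = 0.31

Photons absorbed by the actinometer: 2.96e-4 / 0.516 = 5.736e-4 mol.
Φ(unknown) = 1.75e-4 / 5.736e-4 = 0.31.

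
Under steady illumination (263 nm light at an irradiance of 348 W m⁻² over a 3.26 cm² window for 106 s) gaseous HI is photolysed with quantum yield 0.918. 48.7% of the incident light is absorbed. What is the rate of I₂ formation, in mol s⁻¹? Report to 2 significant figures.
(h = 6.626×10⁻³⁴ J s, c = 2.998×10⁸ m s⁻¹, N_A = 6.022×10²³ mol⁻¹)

Photon energy at 263 nm: hc/λ = (6.626×10⁻³⁴)(2.998×10⁸)/(263×10⁻⁹) = 7.553×10⁻¹⁹ J.
Energy delivered: (348 W m⁻²)(3.26×10⁻⁴ m²)(106 s) = 12.03 J.
Photons incident: 12.03 / 7.553×10⁻¹⁹ = 1.593×10¹⁹, i.e. 1.593×10¹⁹/6.022×10²³ = 2.645×10⁻⁵ mol.
Photons absorbed: 0.487 × 2.645×10⁻⁵ = 1.288×10⁻⁵ mol.
Product formed: 0.918 × 1.288×10⁻⁵ = 1.182×10⁻⁵ mol.
Rate: 1.182×10⁻⁵ / 106 s = 1.1×10⁻⁷ mol s⁻¹.

1.1×10⁻⁷ mol s⁻¹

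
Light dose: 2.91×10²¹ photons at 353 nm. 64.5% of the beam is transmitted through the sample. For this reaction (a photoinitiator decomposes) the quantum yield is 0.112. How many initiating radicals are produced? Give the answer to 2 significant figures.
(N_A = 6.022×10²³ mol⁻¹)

Moles of photons: 2.91×10²¹ / 6.022×10²³ = 0.004832 mol.
Fraction absorbed: 1 − 64.5/100 = 0.3550.
Photons absorbed: 0.3550 × 0.004832 = 0.001715 mol.
Product: Φ × n_abs = 0.112 × 0.001715 = 1.921×10⁻⁴ mol.
As a count: 1.921×10⁻⁴ × 6.022×10²³ = 1.2×10²⁰.

1.2×10²⁰ initiating radicals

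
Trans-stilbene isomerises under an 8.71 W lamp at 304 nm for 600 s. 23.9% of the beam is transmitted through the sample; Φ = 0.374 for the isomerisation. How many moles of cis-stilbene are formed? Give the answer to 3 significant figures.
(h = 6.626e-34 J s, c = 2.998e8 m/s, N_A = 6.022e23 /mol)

Photon energy at 304 nm: hc/λ = (6.626e-34)(2.998e8)/(304e-9) = 6.534e-19 J.
Energy delivered: (8.71 W)(600 s) = 5226 J.
Photons incident: 5226 / 6.534e-19 = 7.998e21, i.e. 7.998e21/6.022e23 = 0.01328 mol.
Fraction absorbed: 1 − 23.9/100 = 0.7610.
Photons absorbed: 0.7610 × 0.01328 = 0.01011 mol.
Product: Φ × n_abs = 0.374 × 0.01011 = 0.003781 mol.

0.00378 mol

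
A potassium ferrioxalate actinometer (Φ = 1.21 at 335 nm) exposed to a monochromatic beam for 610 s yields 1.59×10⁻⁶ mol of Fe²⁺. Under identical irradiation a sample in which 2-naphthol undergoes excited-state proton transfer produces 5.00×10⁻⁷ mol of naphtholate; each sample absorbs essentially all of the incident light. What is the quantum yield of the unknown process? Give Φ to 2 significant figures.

Φ = 0.38

Photons absorbed by the actinometer: 1.59×10⁻⁶ / 1.21 = 1.314×10⁻⁶ mol.
Φ(unknown) = 5.00×10⁻⁷ / 1.314×10⁻⁶ = 0.38.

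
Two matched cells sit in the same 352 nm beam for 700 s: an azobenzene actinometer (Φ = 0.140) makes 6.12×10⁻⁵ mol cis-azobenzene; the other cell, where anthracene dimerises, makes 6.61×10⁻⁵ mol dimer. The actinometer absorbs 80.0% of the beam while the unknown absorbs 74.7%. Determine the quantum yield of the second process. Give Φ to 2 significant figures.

Photons absorbed by the actinometer: 6.12×10⁻⁵ / 0.140 = 4.371×10⁻⁴ mol.
Incident flux: 4.371×10⁻⁴ / 0.800 = 5.464×10⁻⁴ einstein.
Absorbed by unknown: 0.747 × 5.464×10⁻⁴ = 4.082×10⁻⁴ mol.
Φ(unknown) = 6.61×10⁻⁵ / 4.082×10⁻⁴ = 0.16.

Φ = 0.16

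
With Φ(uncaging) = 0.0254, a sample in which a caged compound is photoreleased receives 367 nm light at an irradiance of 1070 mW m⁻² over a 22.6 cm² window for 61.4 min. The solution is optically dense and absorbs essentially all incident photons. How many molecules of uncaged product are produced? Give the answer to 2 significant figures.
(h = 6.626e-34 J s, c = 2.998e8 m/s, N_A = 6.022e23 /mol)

4.2e17 molecules

Photon energy at 367 nm: hc/λ = (6.626e-34)(2.998e8)/(367e-9) = 5.413e-19 J.
Energy delivered: (1070 mW m⁻²)(22.6e-4 m²)(3684 s) = 8.909 J.
Photons incident: 8.909 / 5.413e-19 = 1.646e19, i.e. 1.646e19/6.022e23 = 2.733e-5 mol.
Product: Φ × n_abs = 0.0254 × 2.733e-5 = 6.942e-7 mol.
As a count: 6.942e-7 × 6.022e23 = 4.2e17.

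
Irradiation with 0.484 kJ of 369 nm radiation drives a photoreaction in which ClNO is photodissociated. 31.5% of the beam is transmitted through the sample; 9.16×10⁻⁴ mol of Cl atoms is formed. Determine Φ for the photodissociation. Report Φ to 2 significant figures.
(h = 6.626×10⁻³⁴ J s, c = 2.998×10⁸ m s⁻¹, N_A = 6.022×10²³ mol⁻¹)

Photon energy at 369 nm: hc/λ = (6.626×10⁻³⁴)(2.998×10⁸)/(369×10⁻⁹) = 5.383×10⁻¹⁹ J.
Incident energy: 0.484 kJ = 484 J.
Photons incident: 484 / 5.383×10⁻¹⁹ = 8.991×10²⁰, i.e. 8.991×10²⁰/6.022×10²³ = 0.001493 mol.
Fraction absorbed: 1 − 31.5/100 = 0.6850.
Photons absorbed: 0.6850 × 0.001493 = 0.001023 mol.
Φ = 9.16×10⁻⁴ mol / 0.001023 mol photons = 0.90.

Φ = 0.90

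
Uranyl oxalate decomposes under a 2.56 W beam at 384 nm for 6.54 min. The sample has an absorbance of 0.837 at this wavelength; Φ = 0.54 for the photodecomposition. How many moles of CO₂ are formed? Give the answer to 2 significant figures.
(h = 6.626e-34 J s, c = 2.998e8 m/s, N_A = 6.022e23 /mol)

0.0015 mol

Photon energy at 384 nm: hc/λ = (6.626e-34)(2.998e8)/(384e-9) = 5.173e-19 J.
Energy delivered: (2.56 W)(392.4 s) = 1005 J.
Photons incident: 1005 / 5.173e-19 = 1.943e21, i.e. 1.943e21/6.022e23 = 0.003227 mol.
Fraction absorbed: 1 − 10^(−0.837) = 0.8545.
Photons absorbed: 0.8545 × 0.003227 = 0.002757 mol.
Product: Φ × n_abs = 0.54 × 0.002757 = 0.001489 mol.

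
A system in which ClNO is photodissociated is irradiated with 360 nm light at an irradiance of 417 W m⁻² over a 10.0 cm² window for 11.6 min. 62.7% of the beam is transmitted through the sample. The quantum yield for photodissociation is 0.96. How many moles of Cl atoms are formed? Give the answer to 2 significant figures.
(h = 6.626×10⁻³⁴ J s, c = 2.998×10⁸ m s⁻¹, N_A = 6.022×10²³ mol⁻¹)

Photon energy at 360 nm: hc/λ = (6.626×10⁻³⁴)(2.998×10⁸)/(360×10⁻⁹) = 5.518×10⁻¹⁹ J.
Energy delivered: (417 W m⁻²)(10.0×10⁻⁴ m²)(696 s) = 290.2 J.
Photons incident: 290.2 / 5.518×10⁻¹⁹ = 5.259×10²⁰, i.e. 5.259×10²⁰/6.022×10²³ = 8.733×10⁻⁴ mol.
Fraction absorbed: 1 − 62.7/100 = 0.3730.
Photons absorbed: 0.3730 × 8.733×10⁻⁴ = 3.257×10⁻⁴ mol.
Product: Φ × n_abs = 0.96 × 3.257×10⁻⁴ = 3.127×10⁻⁴ mol.

3.1×10⁻⁴ mol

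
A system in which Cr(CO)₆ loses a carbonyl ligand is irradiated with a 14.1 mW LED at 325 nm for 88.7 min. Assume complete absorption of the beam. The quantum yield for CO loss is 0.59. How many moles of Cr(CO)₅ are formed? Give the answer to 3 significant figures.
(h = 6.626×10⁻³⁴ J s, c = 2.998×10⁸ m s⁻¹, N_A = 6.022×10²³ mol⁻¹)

1.20×10⁻⁴ mol

Photon energy at 325 nm: hc/λ = (6.626×10⁻³⁴)(2.998×10⁸)/(325×10⁻⁹) = 6.112×10⁻¹⁹ J.
Energy delivered: (14.1 mW)(5322 s) = 75.04 J.
Photons incident: 75.04 / 6.112×10⁻¹⁹ = 1.228×10²⁰, i.e. 1.228×10²⁰/6.022×10²³ = 2.039×10⁻⁴ mol.
Product: Φ × n_abs = 0.59 × 2.039×10⁻⁴ = 1.203×10⁻⁴ mol.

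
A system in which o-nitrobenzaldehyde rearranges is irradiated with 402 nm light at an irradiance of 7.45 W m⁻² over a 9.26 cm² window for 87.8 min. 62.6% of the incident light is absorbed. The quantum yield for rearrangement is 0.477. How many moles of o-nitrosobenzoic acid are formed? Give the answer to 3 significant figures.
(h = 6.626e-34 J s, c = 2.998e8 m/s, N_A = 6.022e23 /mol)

Photon energy at 402 nm: hc/λ = (6.626e-34)(2.998e8)/(402e-9) = 4.941e-19 J.
Energy delivered: (7.45 W m⁻²)(9.26e-4 m²)(5268 s) = 36.34 J.
Photons incident: 36.34 / 4.941e-19 = 7.355e19, i.e. 7.355e19/6.022e23 = 1.221e-4 mol.
Photons absorbed: 0.626 × 1.221e-4 = 7.643e-5 mol.
Product: Φ × n_abs = 0.477 × 7.643e-5 = 3.646e-5 mol.

3.65e-5 mol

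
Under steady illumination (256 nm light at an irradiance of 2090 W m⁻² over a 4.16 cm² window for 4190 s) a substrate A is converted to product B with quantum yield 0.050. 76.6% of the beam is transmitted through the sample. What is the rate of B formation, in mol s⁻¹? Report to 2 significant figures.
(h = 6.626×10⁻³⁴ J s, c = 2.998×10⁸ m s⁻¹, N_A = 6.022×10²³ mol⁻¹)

2.2×10⁻⁸ mol s⁻¹

Photon energy at 256 nm: hc/λ = (6.626×10⁻³⁴)(2.998×10⁸)/(256×10⁻⁹) = 7.760×10⁻¹⁹ J.
Energy delivered: (2090 W m⁻²)(4.16×10⁻⁴ m²)(4190 s) = 3643 J.
Photons incident: 3643 / 7.760×10⁻¹⁹ = 4.695×10²¹, i.e. 4.695×10²¹/6.022×10²³ = 0.007796 mol.
Fraction absorbed: 1 − 76.6/100 = 0.2340.
Photons absorbed: 0.2340 × 0.007796 = 0.001824 mol.
Product formed: 0.050 × 0.001824 = 9.120×10⁻⁵ mol.
Rate: 9.120×10⁻⁵ / 4190 s = 2.2×10⁻⁸ mol s⁻¹.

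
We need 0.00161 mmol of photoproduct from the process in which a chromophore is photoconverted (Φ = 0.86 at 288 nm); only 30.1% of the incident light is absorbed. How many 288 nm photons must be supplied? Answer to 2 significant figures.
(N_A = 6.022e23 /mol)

Product: 0.00161 mmol = 1.61e-6 mol.
Photons that must be absorbed: 1.61e-6 / 0.86 = 1.872e-6 mol.
Incident photons needed: 1.872e-6 / 0.301 = 6.219e-6 mol.
Photon count: 6.219e-6 × 6.022e23 = 3.7e18.

3.7e18 photons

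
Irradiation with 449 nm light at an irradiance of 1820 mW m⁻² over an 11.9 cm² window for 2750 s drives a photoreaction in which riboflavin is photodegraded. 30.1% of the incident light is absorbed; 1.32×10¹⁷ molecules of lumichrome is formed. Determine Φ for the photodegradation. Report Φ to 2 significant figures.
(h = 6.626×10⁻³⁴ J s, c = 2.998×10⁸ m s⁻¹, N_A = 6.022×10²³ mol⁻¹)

Φ = 0.033

Product: 1.32×10¹⁷ / 6.022×10²³ = 2.192×10⁻⁷ mol.
Photon energy at 449 nm: hc/λ = (6.626×10⁻³⁴)(2.998×10⁸)/(449×10⁻⁹) = 4.424×10⁻¹⁹ J.
Energy delivered: (1820 mW m⁻²)(11.9×10⁻⁴ m²)(2750 s) = 5.956 J.
Photons incident: 5.956 / 4.424×10⁻¹⁹ = 1.346×10¹⁹, i.e. 1.346×10¹⁹/6.022×10²³ = 2.235×10⁻⁵ mol.
Photons absorbed: 0.301 × 2.235×10⁻⁵ = 6.727×10⁻⁶ mol.
Φ = 2.192×10⁻⁷ mol / 6.727×10⁻⁶ mol photons = 0.033.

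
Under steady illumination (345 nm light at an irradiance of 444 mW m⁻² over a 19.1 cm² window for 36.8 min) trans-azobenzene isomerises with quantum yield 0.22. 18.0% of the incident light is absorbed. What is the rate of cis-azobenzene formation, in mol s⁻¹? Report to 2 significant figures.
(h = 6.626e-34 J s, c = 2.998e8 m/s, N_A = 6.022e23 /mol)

9.7e-11 mol s⁻¹

Photon energy at 345 nm: hc/λ = (6.626e-34)(2.998e8)/(345e-9) = 5.758e-19 J.
Energy delivered: (444 mW m⁻²)(19.1e-4 m²)(2208 s) = 1.872 J.
Photons incident: 1.872 / 5.758e-19 = 3.251e18, i.e. 3.251e18/6.022e23 = 5.399e-6 mol.
Photons absorbed: 0.180 × 5.399e-6 = 9.718e-7 mol.
Product formed: 0.22 × 9.718e-7 = 2.138e-7 mol.
Rate: 2.138e-7 / 2208 s = 9.7e-11 mol s⁻¹.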